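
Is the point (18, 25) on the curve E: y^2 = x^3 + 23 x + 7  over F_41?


Check whether y^2 = x^3 + 23 x + 7 (mod 41) for (x, y) = (18, 25).
LHS: y^2 = 25^2 mod 41 = 10
RHS: x^3 + 23 x + 7 = 18^3 + 23*18 + 7 mod 41 = 21
LHS != RHS

No, not on the curve


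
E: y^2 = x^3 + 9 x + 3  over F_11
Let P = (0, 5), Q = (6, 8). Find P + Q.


P != Q, so use the chord formula.
s = (y2 - y1) / (x2 - x1) = (3) / (6) mod 11 = 6
x3 = s^2 - x1 - x2 mod 11 = 6^2 - 0 - 6 = 8
y3 = s (x1 - x3) - y1 mod 11 = 6 * (0 - 8) - 5 = 2

P + Q = (8, 2)


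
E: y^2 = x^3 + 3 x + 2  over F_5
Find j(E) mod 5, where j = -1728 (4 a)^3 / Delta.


Delta = -16(4 a^3 + 27 b^2) mod 5 = 4
-1728 * (4 a)^3 = -1728 * (4*3)^3 mod 5 = 1
j = 1 * 4^(-1) mod 5 = 4

j = 4 (mod 5)


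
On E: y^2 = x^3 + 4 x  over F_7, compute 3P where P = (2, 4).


k = 3 = 11_2 (binary, LSB first: 11)
Double-and-add from P = (2, 4):
  bit 0 = 1: acc = O + (2, 4) = (2, 4)
  bit 1 = 1: acc = (2, 4) + (0, 0) = (2, 3)

3P = (2, 3)


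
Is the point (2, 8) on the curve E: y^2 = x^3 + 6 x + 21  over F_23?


Check whether y^2 = x^3 + 6 x + 21 (mod 23) for (x, y) = (2, 8).
LHS: y^2 = 8^2 mod 23 = 18
RHS: x^3 + 6 x + 21 = 2^3 + 6*2 + 21 mod 23 = 18
LHS = RHS

Yes, on the curve


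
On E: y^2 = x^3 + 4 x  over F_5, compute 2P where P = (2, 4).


Doubling: s = (3 x1^2 + a) / (2 y1)
s = (3*2^2 + 4) / (2*4) mod 5 = 2
x3 = s^2 - 2 x1 mod 5 = 2^2 - 2*2 = 0
y3 = s (x1 - x3) - y1 mod 5 = 2 * (2 - 0) - 4 = 0

2P = (0, 0)


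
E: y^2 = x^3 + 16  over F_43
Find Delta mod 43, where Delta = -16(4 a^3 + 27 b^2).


4 a^3 + 27 b^2 = 4*0^3 + 27*16^2 = 0 + 6912 = 6912
Delta = -16 * (6912) = -110592
Delta mod 43 = 4

Delta = 4 (mod 43)


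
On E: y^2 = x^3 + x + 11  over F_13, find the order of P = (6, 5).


Compute successive multiples of P until we hit O:
  1P = (6, 5)
  2P = (11, 12)
  3P = (12, 10)
  4P = (4, 1)
  5P = (7, 6)
  6P = (1, 0)
  7P = (7, 7)
  8P = (4, 12)
  ... (continuing to 12P)
  12P = O

ord(P) = 12


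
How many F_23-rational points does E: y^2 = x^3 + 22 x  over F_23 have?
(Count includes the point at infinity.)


For each x in F_23, count y with y^2 = x^3 + 22 x + 0 mod 23:
  x = 0: RHS = 0, y in [0]  -> 1 point(s)
  x = 1: RHS = 0, y in [0]  -> 1 point(s)
  x = 2: RHS = 6, y in [11, 12]  -> 2 point(s)
  x = 3: RHS = 1, y in [1, 22]  -> 2 point(s)
  x = 6: RHS = 3, y in [7, 16]  -> 2 point(s)
  x = 10: RHS = 1, y in [1, 22]  -> 2 point(s)
  x = 11: RHS = 9, y in [3, 20]  -> 2 point(s)
  x = 14: RHS = 16, y in [4, 19]  -> 2 point(s)
  x = 15: RHS = 2, y in [5, 18]  -> 2 point(s)
  x = 16: RHS = 9, y in [3, 20]  -> 2 point(s)
  x = 18: RHS = 18, y in [8, 15]  -> 2 point(s)
  x = 19: RHS = 9, y in [3, 20]  -> 2 point(s)
  x = 22: RHS = 0, y in [0]  -> 1 point(s)
Affine points: 23. Add the point at infinity: total = 24.

#E(F_23) = 24


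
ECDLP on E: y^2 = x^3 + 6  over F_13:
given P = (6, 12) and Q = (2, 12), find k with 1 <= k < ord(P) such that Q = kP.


Enumerate multiples of P until we hit Q = (2, 12):
  1P = (6, 12)
  2P = (5, 12)
  3P = (2, 1)
  4P = (2, 12)
Match found at i = 4.

k = 4


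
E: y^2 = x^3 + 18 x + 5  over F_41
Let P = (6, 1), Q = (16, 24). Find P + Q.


P != Q, so use the chord formula.
s = (y2 - y1) / (x2 - x1) = (23) / (10) mod 41 = 31
x3 = s^2 - x1 - x2 mod 41 = 31^2 - 6 - 16 = 37
y3 = s (x1 - x3) - y1 mod 41 = 31 * (6 - 37) - 1 = 22

P + Q = (37, 22)


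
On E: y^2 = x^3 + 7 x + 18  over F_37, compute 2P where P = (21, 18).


Doubling: s = (3 x1^2 + a) / (2 y1)
s = (3*21^2 + 7) / (2*18) mod 37 = 2
x3 = s^2 - 2 x1 mod 37 = 2^2 - 2*21 = 36
y3 = s (x1 - x3) - y1 mod 37 = 2 * (21 - 36) - 18 = 26

2P = (36, 26)


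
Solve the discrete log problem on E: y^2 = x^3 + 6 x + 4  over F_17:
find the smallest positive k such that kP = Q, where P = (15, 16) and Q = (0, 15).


Enumerate multiples of P until we hit Q = (0, 15):
  1P = (15, 16)
  2P = (0, 2)
  3P = (0, 15)
Match found at i = 3.

k = 3


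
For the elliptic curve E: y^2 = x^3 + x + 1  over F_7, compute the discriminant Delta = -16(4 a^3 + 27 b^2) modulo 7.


4 a^3 + 27 b^2 = 4*1^3 + 27*1^2 = 4 + 27 = 31
Delta = -16 * (31) = -496
Delta mod 7 = 1

Delta = 1 (mod 7)


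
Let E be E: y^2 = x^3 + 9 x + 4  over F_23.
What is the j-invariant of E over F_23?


Delta = -16(4 a^3 + 27 b^2) mod 23 = 22
-1728 * (4 a)^3 = -1728 * (4*9)^3 mod 23 = 10
j = 10 * 22^(-1) mod 23 = 13

j = 13 (mod 23)


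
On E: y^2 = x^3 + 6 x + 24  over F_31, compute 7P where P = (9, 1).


k = 7 = 111_2 (binary, LSB first: 111)
Double-and-add from P = (9, 1):
  bit 0 = 1: acc = O + (9, 1) = (9, 1)
  bit 1 = 1: acc = (9, 1) + (21, 24) = (29, 2)
  bit 2 = 1: acc = (29, 2) + (3, 21) = (6, 11)

7P = (6, 11)


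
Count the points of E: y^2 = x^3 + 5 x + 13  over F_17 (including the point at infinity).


For each x in F_17, count y with y^2 = x^3 + 5 x + 13 mod 17:
  x = 0: RHS = 13, y in [8, 9]  -> 2 point(s)
  x = 1: RHS = 2, y in [6, 11]  -> 2 point(s)
  x = 3: RHS = 4, y in [2, 15]  -> 2 point(s)
  x = 6: RHS = 4, y in [2, 15]  -> 2 point(s)
  x = 7: RHS = 0, y in [0]  -> 1 point(s)
  x = 8: RHS = 4, y in [2, 15]  -> 2 point(s)
  x = 10: RHS = 9, y in [3, 14]  -> 2 point(s)
  x = 12: RHS = 16, y in [4, 13]  -> 2 point(s)
Affine points: 15. Add the point at infinity: total = 16.

#E(F_17) = 16


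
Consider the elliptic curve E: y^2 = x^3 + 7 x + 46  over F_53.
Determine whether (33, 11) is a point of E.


Check whether y^2 = x^3 + 7 x + 46 (mod 53) for (x, y) = (33, 11).
LHS: y^2 = 11^2 mod 53 = 15
RHS: x^3 + 7 x + 46 = 33^3 + 7*33 + 46 mod 53 = 15
LHS = RHS

Yes, on the curve


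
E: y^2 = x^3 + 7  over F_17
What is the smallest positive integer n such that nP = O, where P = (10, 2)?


Compute successive multiples of P until we hit O:
  1P = (10, 2)
  2P = (12, 1)
  3P = (8, 14)
  4P = (1, 12)
  5P = (15, 13)
  6P = (5, 9)
  7P = (6, 6)
  8P = (2, 7)
  ... (continuing to 18P)
  18P = O

ord(P) = 18


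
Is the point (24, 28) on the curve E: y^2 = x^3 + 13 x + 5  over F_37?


Check whether y^2 = x^3 + 13 x + 5 (mod 37) for (x, y) = (24, 28).
LHS: y^2 = 28^2 mod 37 = 7
RHS: x^3 + 13 x + 5 = 24^3 + 13*24 + 5 mod 37 = 7
LHS = RHS

Yes, on the curve


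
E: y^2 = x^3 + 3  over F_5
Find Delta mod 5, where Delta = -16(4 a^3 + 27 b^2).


4 a^3 + 27 b^2 = 4*0^3 + 27*3^2 = 0 + 243 = 243
Delta = -16 * (243) = -3888
Delta mod 5 = 2

Delta = 2 (mod 5)


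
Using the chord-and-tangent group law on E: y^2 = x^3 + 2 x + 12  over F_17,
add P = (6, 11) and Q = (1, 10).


P != Q, so use the chord formula.
s = (y2 - y1) / (x2 - x1) = (16) / (12) mod 17 = 7
x3 = s^2 - x1 - x2 mod 17 = 7^2 - 6 - 1 = 8
y3 = s (x1 - x3) - y1 mod 17 = 7 * (6 - 8) - 11 = 9

P + Q = (8, 9)


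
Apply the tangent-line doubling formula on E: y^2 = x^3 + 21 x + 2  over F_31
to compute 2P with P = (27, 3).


Doubling: s = (3 x1^2 + a) / (2 y1)
s = (3*27^2 + 21) / (2*3) mod 31 = 27
x3 = s^2 - 2 x1 mod 31 = 27^2 - 2*27 = 24
y3 = s (x1 - x3) - y1 mod 31 = 27 * (27 - 24) - 3 = 16

2P = (24, 16)


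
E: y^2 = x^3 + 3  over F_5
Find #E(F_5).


For each x in F_5, count y with y^2 = x^3 + 0 x + 3 mod 5:
  x = 1: RHS = 4, y in [2, 3]  -> 2 point(s)
  x = 2: RHS = 1, y in [1, 4]  -> 2 point(s)
  x = 3: RHS = 0, y in [0]  -> 1 point(s)
Affine points: 5. Add the point at infinity: total = 6.

#E(F_5) = 6


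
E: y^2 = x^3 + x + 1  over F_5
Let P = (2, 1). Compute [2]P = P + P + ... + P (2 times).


k = 2 = 10_2 (binary, LSB first: 01)
Double-and-add from P = (2, 1):
  bit 0 = 0: acc unchanged = O
  bit 1 = 1: acc = O + (2, 4) = (2, 4)

2P = (2, 4)


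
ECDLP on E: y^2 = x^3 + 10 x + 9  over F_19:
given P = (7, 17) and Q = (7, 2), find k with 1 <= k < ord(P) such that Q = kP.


Enumerate multiples of P until we hit Q = (7, 2):
  1P = (7, 17)
  2P = (3, 16)
  3P = (15, 0)
  4P = (3, 3)
  5P = (7, 2)
Match found at i = 5.

k = 5


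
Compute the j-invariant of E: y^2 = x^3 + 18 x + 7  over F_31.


Delta = -16(4 a^3 + 27 b^2) mod 31 = 28
-1728 * (4 a)^3 = -1728 * (4*18)^3 mod 31 = 2
j = 2 * 28^(-1) mod 31 = 20

j = 20 (mod 31)


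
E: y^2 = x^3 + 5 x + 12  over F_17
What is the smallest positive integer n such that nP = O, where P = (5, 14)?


Compute successive multiples of P until we hit O:
  1P = (5, 14)
  2P = (11, 15)
  3P = (10, 5)
  4P = (10, 12)
  5P = (11, 2)
  6P = (5, 3)
  7P = O

ord(P) = 7


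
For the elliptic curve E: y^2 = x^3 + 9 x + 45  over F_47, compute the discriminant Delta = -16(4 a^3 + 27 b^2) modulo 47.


4 a^3 + 27 b^2 = 4*9^3 + 27*45^2 = 2916 + 54675 = 57591
Delta = -16 * (57591) = -921456
Delta mod 47 = 26

Delta = 26 (mod 47)


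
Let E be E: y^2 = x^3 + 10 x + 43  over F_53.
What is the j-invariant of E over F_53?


Delta = -16(4 a^3 + 27 b^2) mod 53 = 19
-1728 * (4 a)^3 = -1728 * (4*10)^3 mod 53 = 26
j = 26 * 19^(-1) mod 53 = 46

j = 46 (mod 53)


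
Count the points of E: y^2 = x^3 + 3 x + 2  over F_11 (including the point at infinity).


For each x in F_11, count y with y^2 = x^3 + 3 x + 2 mod 11:
  x = 2: RHS = 5, y in [4, 7]  -> 2 point(s)
  x = 3: RHS = 5, y in [4, 7]  -> 2 point(s)
  x = 4: RHS = 1, y in [1, 10]  -> 2 point(s)
  x = 6: RHS = 5, y in [4, 7]  -> 2 point(s)
  x = 7: RHS = 3, y in [5, 6]  -> 2 point(s)
  x = 10: RHS = 9, y in [3, 8]  -> 2 point(s)
Affine points: 12. Add the point at infinity: total = 13.

#E(F_11) = 13


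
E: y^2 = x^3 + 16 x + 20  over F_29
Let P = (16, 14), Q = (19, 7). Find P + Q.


P != Q, so use the chord formula.
s = (y2 - y1) / (x2 - x1) = (22) / (3) mod 29 = 17
x3 = s^2 - x1 - x2 mod 29 = 17^2 - 16 - 19 = 22
y3 = s (x1 - x3) - y1 mod 29 = 17 * (16 - 22) - 14 = 0

P + Q = (22, 0)


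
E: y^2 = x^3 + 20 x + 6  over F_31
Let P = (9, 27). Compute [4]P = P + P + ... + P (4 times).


k = 4 = 100_2 (binary, LSB first: 001)
Double-and-add from P = (9, 27):
  bit 0 = 0: acc unchanged = O
  bit 1 = 0: acc unchanged = O
  bit 2 = 1: acc = O + (5, 18) = (5, 18)

4P = (5, 18)


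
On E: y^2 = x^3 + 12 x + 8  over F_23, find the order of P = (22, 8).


Compute successive multiples of P until we hit O:
  1P = (22, 8)
  2P = (8, 8)
  3P = (16, 15)
  4P = (10, 1)
  5P = (3, 5)
  6P = (0, 10)
  7P = (5, 3)
  8P = (5, 20)
  ... (continuing to 15P)
  15P = O

ord(P) = 15


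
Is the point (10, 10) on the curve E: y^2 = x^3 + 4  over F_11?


Check whether y^2 = x^3 + 0 x + 4 (mod 11) for (x, y) = (10, 10).
LHS: y^2 = 10^2 mod 11 = 1
RHS: x^3 + 0 x + 4 = 10^3 + 0*10 + 4 mod 11 = 3
LHS != RHS

No, not on the curve


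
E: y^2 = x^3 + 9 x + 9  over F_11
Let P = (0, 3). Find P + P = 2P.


Doubling: s = (3 x1^2 + a) / (2 y1)
s = (3*0^2 + 9) / (2*3) mod 11 = 7
x3 = s^2 - 2 x1 mod 11 = 7^2 - 2*0 = 5
y3 = s (x1 - x3) - y1 mod 11 = 7 * (0 - 5) - 3 = 6

2P = (5, 6)


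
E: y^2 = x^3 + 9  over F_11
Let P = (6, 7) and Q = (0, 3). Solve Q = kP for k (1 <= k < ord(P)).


Enumerate multiples of P until we hit Q = (0, 3):
  1P = (6, 7)
  2P = (8, 9)
  3P = (9, 1)
  4P = (0, 3)
Match found at i = 4.

k = 4


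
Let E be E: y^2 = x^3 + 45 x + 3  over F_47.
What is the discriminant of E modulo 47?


4 a^3 + 27 b^2 = 4*45^3 + 27*3^2 = 364500 + 243 = 364743
Delta = -16 * (364743) = -5835888
Delta mod 47 = 8

Delta = 8 (mod 47)


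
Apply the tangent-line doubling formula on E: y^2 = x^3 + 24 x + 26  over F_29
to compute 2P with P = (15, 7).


Doubling: s = (3 x1^2 + a) / (2 y1)
s = (3*15^2 + 24) / (2*7) mod 29 = 23
x3 = s^2 - 2 x1 mod 29 = 23^2 - 2*15 = 6
y3 = s (x1 - x3) - y1 mod 29 = 23 * (15 - 6) - 7 = 26

2P = (6, 26)


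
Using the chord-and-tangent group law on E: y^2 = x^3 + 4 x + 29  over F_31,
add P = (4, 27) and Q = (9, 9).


P != Q, so use the chord formula.
s = (y2 - y1) / (x2 - x1) = (13) / (5) mod 31 = 15
x3 = s^2 - x1 - x2 mod 31 = 15^2 - 4 - 9 = 26
y3 = s (x1 - x3) - y1 mod 31 = 15 * (4 - 26) - 27 = 15

P + Q = (26, 15)


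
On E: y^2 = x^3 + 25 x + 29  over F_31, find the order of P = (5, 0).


Compute successive multiples of P until we hit O:
  1P = (5, 0)
  2P = O

ord(P) = 2


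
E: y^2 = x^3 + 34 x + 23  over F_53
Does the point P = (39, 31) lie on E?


Check whether y^2 = x^3 + 34 x + 23 (mod 53) for (x, y) = (39, 31).
LHS: y^2 = 31^2 mod 53 = 7
RHS: x^3 + 34 x + 23 = 39^3 + 34*39 + 23 mod 53 = 36
LHS != RHS

No, not on the curve


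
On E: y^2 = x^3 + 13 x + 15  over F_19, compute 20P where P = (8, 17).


k = 20 = 10100_2 (binary, LSB first: 00101)
Double-and-add from P = (8, 17):
  bit 0 = 0: acc unchanged = O
  bit 1 = 0: acc unchanged = O
  bit 2 = 1: acc = O + (9, 5) = (9, 5)
  bit 3 = 0: acc unchanged = (9, 5)
  bit 4 = 1: acc = (9, 5) + (2, 12) = (9, 14)

20P = (9, 14)


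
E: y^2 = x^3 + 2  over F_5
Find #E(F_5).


For each x in F_5, count y with y^2 = x^3 + 0 x + 2 mod 5:
  x = 2: RHS = 0, y in [0]  -> 1 point(s)
  x = 3: RHS = 4, y in [2, 3]  -> 2 point(s)
  x = 4: RHS = 1, y in [1, 4]  -> 2 point(s)
Affine points: 5. Add the point at infinity: total = 6.

#E(F_5) = 6


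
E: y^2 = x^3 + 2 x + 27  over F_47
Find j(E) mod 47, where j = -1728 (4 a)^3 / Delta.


Delta = -16(4 a^3 + 27 b^2) mod 47 = 24
-1728 * (4 a)^3 = -1728 * (4*2)^3 mod 47 = 39
j = 39 * 24^(-1) mod 47 = 31

j = 31 (mod 47)


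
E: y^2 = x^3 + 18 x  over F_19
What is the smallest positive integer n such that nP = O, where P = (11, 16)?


Compute successive multiples of P until we hit O:
  1P = (11, 16)
  2P = (6, 18)
  3P = (9, 6)
  4P = (5, 14)
  5P = (1, 0)
  6P = (5, 5)
  7P = (9, 13)
  8P = (6, 1)
  ... (continuing to 10P)
  10P = O

ord(P) = 10


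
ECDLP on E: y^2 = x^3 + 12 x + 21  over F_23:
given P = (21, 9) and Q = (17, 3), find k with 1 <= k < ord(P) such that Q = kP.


Enumerate multiples of P until we hit Q = (17, 3):
  1P = (21, 9)
  2P = (16, 13)
  3P = (17, 20)
  4P = (17, 3)
Match found at i = 4.

k = 4


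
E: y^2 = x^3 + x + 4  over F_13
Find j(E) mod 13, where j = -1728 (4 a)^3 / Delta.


Delta = -16(4 a^3 + 27 b^2) mod 13 = 5
-1728 * (4 a)^3 = -1728 * (4*1)^3 mod 13 = 12
j = 12 * 5^(-1) mod 13 = 5

j = 5 (mod 13)


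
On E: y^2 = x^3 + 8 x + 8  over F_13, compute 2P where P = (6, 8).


Doubling: s = (3 x1^2 + a) / (2 y1)
s = (3*6^2 + 8) / (2*8) mod 13 = 4
x3 = s^2 - 2 x1 mod 13 = 4^2 - 2*6 = 4
y3 = s (x1 - x3) - y1 mod 13 = 4 * (6 - 4) - 8 = 0

2P = (4, 0)


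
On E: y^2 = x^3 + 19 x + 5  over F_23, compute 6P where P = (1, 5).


k = 6 = 110_2 (binary, LSB first: 011)
Double-and-add from P = (1, 5):
  bit 0 = 0: acc unchanged = O
  bit 1 = 1: acc = O + (1, 18) = (1, 18)
  bit 2 = 1: acc = (1, 18) + (1, 5) = O

6P = O


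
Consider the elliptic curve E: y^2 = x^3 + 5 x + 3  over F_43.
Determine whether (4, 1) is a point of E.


Check whether y^2 = x^3 + 5 x + 3 (mod 43) for (x, y) = (4, 1).
LHS: y^2 = 1^2 mod 43 = 1
RHS: x^3 + 5 x + 3 = 4^3 + 5*4 + 3 mod 43 = 1
LHS = RHS

Yes, on the curve


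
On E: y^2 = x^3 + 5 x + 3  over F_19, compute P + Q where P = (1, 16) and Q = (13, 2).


P != Q, so use the chord formula.
s = (y2 - y1) / (x2 - x1) = (5) / (12) mod 19 = 2
x3 = s^2 - x1 - x2 mod 19 = 2^2 - 1 - 13 = 9
y3 = s (x1 - x3) - y1 mod 19 = 2 * (1 - 9) - 16 = 6

P + Q = (9, 6)


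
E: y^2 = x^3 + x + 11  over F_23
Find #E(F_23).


For each x in F_23, count y with y^2 = x^3 + 1 x + 11 mod 23:
  x = 1: RHS = 13, y in [6, 17]  -> 2 point(s)
  x = 3: RHS = 18, y in [8, 15]  -> 2 point(s)
  x = 5: RHS = 3, y in [7, 16]  -> 2 point(s)
  x = 6: RHS = 3, y in [7, 16]  -> 2 point(s)
  x = 7: RHS = 16, y in [4, 19]  -> 2 point(s)
  x = 8: RHS = 2, y in [5, 18]  -> 2 point(s)
  x = 9: RHS = 13, y in [6, 17]  -> 2 point(s)
  x = 10: RHS = 9, y in [3, 20]  -> 2 point(s)
  x = 12: RHS = 3, y in [7, 16]  -> 2 point(s)
  x = 13: RHS = 13, y in [6, 17]  -> 2 point(s)
  x = 14: RHS = 9, y in [3, 20]  -> 2 point(s)
  x = 16: RHS = 6, y in [11, 12]  -> 2 point(s)
  x = 19: RHS = 12, y in [9, 14]  -> 2 point(s)
  x = 20: RHS = 4, y in [2, 21]  -> 2 point(s)
  x = 21: RHS = 1, y in [1, 22]  -> 2 point(s)
  x = 22: RHS = 9, y in [3, 20]  -> 2 point(s)
Affine points: 32. Add the point at infinity: total = 33.

#E(F_23) = 33


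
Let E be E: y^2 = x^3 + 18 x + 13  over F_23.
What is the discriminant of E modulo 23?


4 a^3 + 27 b^2 = 4*18^3 + 27*13^2 = 23328 + 4563 = 27891
Delta = -16 * (27891) = -446256
Delta mod 23 = 13

Delta = 13 (mod 23)


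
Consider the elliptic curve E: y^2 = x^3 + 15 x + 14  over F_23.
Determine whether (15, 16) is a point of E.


Check whether y^2 = x^3 + 15 x + 14 (mod 23) for (x, y) = (15, 16).
LHS: y^2 = 16^2 mod 23 = 3
RHS: x^3 + 15 x + 14 = 15^3 + 15*15 + 14 mod 23 = 3
LHS = RHS

Yes, on the curve


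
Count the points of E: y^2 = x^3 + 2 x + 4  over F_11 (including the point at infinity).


For each x in F_11, count y with y^2 = x^3 + 2 x + 4 mod 11:
  x = 0: RHS = 4, y in [2, 9]  -> 2 point(s)
  x = 2: RHS = 5, y in [4, 7]  -> 2 point(s)
  x = 3: RHS = 4, y in [2, 9]  -> 2 point(s)
  x = 6: RHS = 1, y in [1, 10]  -> 2 point(s)
  x = 7: RHS = 9, y in [3, 8]  -> 2 point(s)
  x = 8: RHS = 4, y in [2, 9]  -> 2 point(s)
  x = 9: RHS = 3, y in [5, 6]  -> 2 point(s)
  x = 10: RHS = 1, y in [1, 10]  -> 2 point(s)
Affine points: 16. Add the point at infinity: total = 17.

#E(F_11) = 17


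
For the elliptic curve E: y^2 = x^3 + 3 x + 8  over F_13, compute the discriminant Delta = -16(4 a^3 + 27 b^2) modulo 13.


4 a^3 + 27 b^2 = 4*3^3 + 27*8^2 = 108 + 1728 = 1836
Delta = -16 * (1836) = -29376
Delta mod 13 = 4

Delta = 4 (mod 13)


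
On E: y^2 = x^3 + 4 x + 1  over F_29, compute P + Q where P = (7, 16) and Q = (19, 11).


P != Q, so use the chord formula.
s = (y2 - y1) / (x2 - x1) = (24) / (12) mod 29 = 2
x3 = s^2 - x1 - x2 mod 29 = 2^2 - 7 - 19 = 7
y3 = s (x1 - x3) - y1 mod 29 = 2 * (7 - 7) - 16 = 13

P + Q = (7, 13)


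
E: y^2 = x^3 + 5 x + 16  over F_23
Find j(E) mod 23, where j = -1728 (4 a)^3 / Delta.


Delta = -16(4 a^3 + 27 b^2) mod 23 = 19
-1728 * (4 a)^3 = -1728 * (4*5)^3 mod 23 = 12
j = 12 * 19^(-1) mod 23 = 20

j = 20 (mod 23)


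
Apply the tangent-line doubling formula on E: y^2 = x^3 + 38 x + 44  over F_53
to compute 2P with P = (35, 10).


Doubling: s = (3 x1^2 + a) / (2 y1)
s = (3*35^2 + 38) / (2*10) mod 53 = 24
x3 = s^2 - 2 x1 mod 53 = 24^2 - 2*35 = 29
y3 = s (x1 - x3) - y1 mod 53 = 24 * (35 - 29) - 10 = 28

2P = (29, 28)


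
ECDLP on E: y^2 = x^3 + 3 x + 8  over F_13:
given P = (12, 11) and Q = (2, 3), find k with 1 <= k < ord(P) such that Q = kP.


Enumerate multiples of P until we hit Q = (2, 3):
  1P = (12, 11)
  2P = (1, 5)
  3P = (9, 6)
  4P = (2, 10)
  5P = (2, 3)
Match found at i = 5.

k = 5


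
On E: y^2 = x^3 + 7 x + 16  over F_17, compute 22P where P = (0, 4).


k = 22 = 10110_2 (binary, LSB first: 01101)
Double-and-add from P = (0, 4):
  bit 0 = 0: acc unchanged = O
  bit 1 = 1: acc = O + (9, 3) = (9, 3)
  bit 2 = 1: acc = (9, 3) + (3, 9) = (6, 11)
  bit 3 = 0: acc unchanged = (6, 11)
  bit 4 = 1: acc = (6, 11) + (11, 9) = (9, 14)

22P = (9, 14)


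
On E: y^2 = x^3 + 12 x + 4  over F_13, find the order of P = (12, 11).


Compute successive multiples of P until we hit O:
  1P = (12, 11)
  2P = (12, 2)
  3P = O

ord(P) = 3


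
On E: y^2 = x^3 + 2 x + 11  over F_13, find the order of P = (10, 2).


Compute successive multiples of P until we hit O:
  1P = (10, 2)
  2P = (9, 2)
  3P = (7, 11)
  4P = (5, 9)
  5P = (1, 1)
  6P = (11, 8)
  7P = (2, 7)
  8P = (2, 6)
  ... (continuing to 15P)
  15P = O

ord(P) = 15


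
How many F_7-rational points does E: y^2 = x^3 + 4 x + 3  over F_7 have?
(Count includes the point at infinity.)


For each x in F_7, count y with y^2 = x^3 + 4 x + 3 mod 7:
  x = 1: RHS = 1, y in [1, 6]  -> 2 point(s)
  x = 3: RHS = 0, y in [0]  -> 1 point(s)
  x = 5: RHS = 1, y in [1, 6]  -> 2 point(s)
Affine points: 5. Add the point at infinity: total = 6.

#E(F_7) = 6


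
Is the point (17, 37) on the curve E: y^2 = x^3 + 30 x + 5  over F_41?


Check whether y^2 = x^3 + 30 x + 5 (mod 41) for (x, y) = (17, 37).
LHS: y^2 = 37^2 mod 41 = 16
RHS: x^3 + 30 x + 5 = 17^3 + 30*17 + 5 mod 41 = 16
LHS = RHS

Yes, on the curve


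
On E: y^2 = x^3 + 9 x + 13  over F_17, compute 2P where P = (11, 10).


Doubling: s = (3 x1^2 + a) / (2 y1)
s = (3*11^2 + 9) / (2*10) mod 17 = 5
x3 = s^2 - 2 x1 mod 17 = 5^2 - 2*11 = 3
y3 = s (x1 - x3) - y1 mod 17 = 5 * (11 - 3) - 10 = 13

2P = (3, 13)


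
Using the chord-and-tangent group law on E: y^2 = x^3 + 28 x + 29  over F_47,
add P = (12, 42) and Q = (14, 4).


P != Q, so use the chord formula.
s = (y2 - y1) / (x2 - x1) = (9) / (2) mod 47 = 28
x3 = s^2 - x1 - x2 mod 47 = 28^2 - 12 - 14 = 6
y3 = s (x1 - x3) - y1 mod 47 = 28 * (12 - 6) - 42 = 32

P + Q = (6, 32)


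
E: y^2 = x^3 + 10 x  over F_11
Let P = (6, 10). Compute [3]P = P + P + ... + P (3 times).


k = 3 = 11_2 (binary, LSB first: 11)
Double-and-add from P = (6, 10):
  bit 0 = 1: acc = O + (6, 10) = (6, 10)
  bit 1 = 1: acc = (6, 10) + (4, 4) = (10, 0)

3P = (10, 0)


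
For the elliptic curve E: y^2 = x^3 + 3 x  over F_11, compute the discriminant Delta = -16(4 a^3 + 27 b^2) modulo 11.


4 a^3 + 27 b^2 = 4*3^3 + 27*0^2 = 108 + 0 = 108
Delta = -16 * (108) = -1728
Delta mod 11 = 10

Delta = 10 (mod 11)


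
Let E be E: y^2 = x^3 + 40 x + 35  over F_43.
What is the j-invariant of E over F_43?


Delta = -16(4 a^3 + 27 b^2) mod 43 = 9
-1728 * (4 a)^3 = -1728 * (4*40)^3 mod 43 = 21
j = 21 * 9^(-1) mod 43 = 31

j = 31 (mod 43)


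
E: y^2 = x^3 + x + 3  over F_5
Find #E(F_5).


For each x in F_5, count y with y^2 = x^3 + 1 x + 3 mod 5:
  x = 1: RHS = 0, y in [0]  -> 1 point(s)
  x = 4: RHS = 1, y in [1, 4]  -> 2 point(s)
Affine points: 3. Add the point at infinity: total = 4.

#E(F_5) = 4


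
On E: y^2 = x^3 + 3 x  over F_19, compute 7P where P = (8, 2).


k = 7 = 111_2 (binary, LSB first: 111)
Double-and-add from P = (8, 2):
  bit 0 = 1: acc = O + (8, 2) = (8, 2)
  bit 1 = 1: acc = (8, 2) + (1, 2) = (10, 17)
  bit 2 = 1: acc = (10, 17) + (5, 11) = (10, 2)

7P = (10, 2)


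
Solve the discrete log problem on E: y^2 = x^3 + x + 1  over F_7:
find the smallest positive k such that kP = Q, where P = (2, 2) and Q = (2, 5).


Enumerate multiples of P until we hit Q = (2, 5):
  1P = (2, 2)
  2P = (0, 1)
  3P = (0, 6)
  4P = (2, 5)
Match found at i = 4.

k = 4


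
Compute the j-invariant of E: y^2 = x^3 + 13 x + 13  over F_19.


Delta = -16(4 a^3 + 27 b^2) mod 19 = 1
-1728 * (4 a)^3 = -1728 * (4*13)^3 mod 19 = 8
j = 8 * 1^(-1) mod 19 = 8

j = 8 (mod 19)


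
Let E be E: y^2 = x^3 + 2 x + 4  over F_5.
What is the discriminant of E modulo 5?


4 a^3 + 27 b^2 = 4*2^3 + 27*4^2 = 32 + 432 = 464
Delta = -16 * (464) = -7424
Delta mod 5 = 1

Delta = 1 (mod 5)


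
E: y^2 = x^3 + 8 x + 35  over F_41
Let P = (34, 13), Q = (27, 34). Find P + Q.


P != Q, so use the chord formula.
s = (y2 - y1) / (x2 - x1) = (21) / (34) mod 41 = 38
x3 = s^2 - x1 - x2 mod 41 = 38^2 - 34 - 27 = 30
y3 = s (x1 - x3) - y1 mod 41 = 38 * (34 - 30) - 13 = 16

P + Q = (30, 16)


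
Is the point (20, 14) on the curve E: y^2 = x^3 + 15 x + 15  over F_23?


Check whether y^2 = x^3 + 15 x + 15 (mod 23) for (x, y) = (20, 14).
LHS: y^2 = 14^2 mod 23 = 12
RHS: x^3 + 15 x + 15 = 20^3 + 15*20 + 15 mod 23 = 12
LHS = RHS

Yes, on the curve


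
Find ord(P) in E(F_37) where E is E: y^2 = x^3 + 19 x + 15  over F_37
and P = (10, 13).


Compute successive multiples of P until we hit O:
  1P = (10, 13)
  2P = (7, 11)
  3P = (4, 28)
  4P = (20, 12)
  5P = (17, 21)
  6P = (3, 32)
  7P = (14, 19)
  8P = (6, 30)
  ... (continuing to 33P)
  33P = O

ord(P) = 33


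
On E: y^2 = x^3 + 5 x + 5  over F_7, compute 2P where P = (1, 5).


Doubling: s = (3 x1^2 + a) / (2 y1)
s = (3*1^2 + 5) / (2*5) mod 7 = 5
x3 = s^2 - 2 x1 mod 7 = 5^2 - 2*1 = 2
y3 = s (x1 - x3) - y1 mod 7 = 5 * (1 - 2) - 5 = 4

2P = (2, 4)


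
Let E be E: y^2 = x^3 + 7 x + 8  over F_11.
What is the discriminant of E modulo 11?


4 a^3 + 27 b^2 = 4*7^3 + 27*8^2 = 1372 + 1728 = 3100
Delta = -16 * (3100) = -49600
Delta mod 11 = 10

Delta = 10 (mod 11)


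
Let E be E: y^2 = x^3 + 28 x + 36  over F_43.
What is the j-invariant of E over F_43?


Delta = -16(4 a^3 + 27 b^2) mod 43 = 42
-1728 * (4 a)^3 = -1728 * (4*28)^3 mod 43 = 2
j = 2 * 42^(-1) mod 43 = 41

j = 41 (mod 43)


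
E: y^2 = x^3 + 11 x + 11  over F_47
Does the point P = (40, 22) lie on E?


Check whether y^2 = x^3 + 11 x + 11 (mod 47) for (x, y) = (40, 22).
LHS: y^2 = 22^2 mod 47 = 14
RHS: x^3 + 11 x + 11 = 40^3 + 11*40 + 11 mod 47 = 14
LHS = RHS

Yes, on the curve


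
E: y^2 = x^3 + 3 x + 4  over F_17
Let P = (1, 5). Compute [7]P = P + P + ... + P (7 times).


k = 7 = 111_2 (binary, LSB first: 111)
Double-and-add from P = (1, 5):
  bit 0 = 1: acc = O + (1, 5) = (1, 5)
  bit 1 = 1: acc = (1, 5) + (14, 11) = (0, 2)
  bit 2 = 1: acc = (0, 2) + (8, 8) = (0, 15)

7P = (0, 15)


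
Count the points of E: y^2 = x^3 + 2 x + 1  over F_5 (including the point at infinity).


For each x in F_5, count y with y^2 = x^3 + 2 x + 1 mod 5:
  x = 0: RHS = 1, y in [1, 4]  -> 2 point(s)
  x = 1: RHS = 4, y in [2, 3]  -> 2 point(s)
  x = 3: RHS = 4, y in [2, 3]  -> 2 point(s)
Affine points: 6. Add the point at infinity: total = 7.

#E(F_5) = 7


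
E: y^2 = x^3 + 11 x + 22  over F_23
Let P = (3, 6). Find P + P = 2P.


Doubling: s = (3 x1^2 + a) / (2 y1)
s = (3*3^2 + 11) / (2*6) mod 23 = 7
x3 = s^2 - 2 x1 mod 23 = 7^2 - 2*3 = 20
y3 = s (x1 - x3) - y1 mod 23 = 7 * (3 - 20) - 6 = 13

2P = (20, 13)


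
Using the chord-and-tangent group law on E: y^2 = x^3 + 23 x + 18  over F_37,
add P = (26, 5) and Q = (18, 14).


P != Q, so use the chord formula.
s = (y2 - y1) / (x2 - x1) = (9) / (29) mod 37 = 22
x3 = s^2 - x1 - x2 mod 37 = 22^2 - 26 - 18 = 33
y3 = s (x1 - x3) - y1 mod 37 = 22 * (26 - 33) - 5 = 26

P + Q = (33, 26)


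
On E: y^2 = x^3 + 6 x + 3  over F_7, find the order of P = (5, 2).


Compute successive multiples of P until we hit O:
  1P = (5, 2)
  2P = (5, 5)
  3P = O

ord(P) = 3


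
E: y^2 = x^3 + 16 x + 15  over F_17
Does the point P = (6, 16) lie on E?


Check whether y^2 = x^3 + 16 x + 15 (mod 17) for (x, y) = (6, 16).
LHS: y^2 = 16^2 mod 17 = 1
RHS: x^3 + 16 x + 15 = 6^3 + 16*6 + 15 mod 17 = 4
LHS != RHS

No, not on the curve


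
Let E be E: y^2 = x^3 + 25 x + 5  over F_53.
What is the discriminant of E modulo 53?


4 a^3 + 27 b^2 = 4*25^3 + 27*5^2 = 62500 + 675 = 63175
Delta = -16 * (63175) = -1010800
Delta mod 53 = 16

Delta = 16 (mod 53)


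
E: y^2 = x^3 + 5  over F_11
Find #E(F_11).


For each x in F_11, count y with y^2 = x^3 + 0 x + 5 mod 11:
  x = 0: RHS = 5, y in [4, 7]  -> 2 point(s)
  x = 4: RHS = 3, y in [5, 6]  -> 2 point(s)
  x = 5: RHS = 9, y in [3, 8]  -> 2 point(s)
  x = 6: RHS = 1, y in [1, 10]  -> 2 point(s)
  x = 8: RHS = 0, y in [0]  -> 1 point(s)
  x = 10: RHS = 4, y in [2, 9]  -> 2 point(s)
Affine points: 11. Add the point at infinity: total = 12.

#E(F_11) = 12


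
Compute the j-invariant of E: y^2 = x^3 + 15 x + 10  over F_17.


Delta = -16(4 a^3 + 27 b^2) mod 17 = 16
-1728 * (4 a)^3 = -1728 * (4*15)^3 mod 17 = 5
j = 5 * 16^(-1) mod 17 = 12

j = 12 (mod 17)


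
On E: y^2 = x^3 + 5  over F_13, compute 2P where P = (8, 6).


k = 2 = 10_2 (binary, LSB first: 01)
Double-and-add from P = (8, 6):
  bit 0 = 0: acc unchanged = O
  bit 1 = 1: acc = O + (6, 0) = (6, 0)

2P = (6, 0)


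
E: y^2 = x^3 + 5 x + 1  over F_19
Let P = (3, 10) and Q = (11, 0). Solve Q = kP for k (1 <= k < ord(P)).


Enumerate multiples of P until we hit Q = (11, 0):
  1P = (3, 10)
  2P = (11, 0)
Match found at i = 2.

k = 2


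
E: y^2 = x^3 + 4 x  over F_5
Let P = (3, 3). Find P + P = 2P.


Doubling: s = (3 x1^2 + a) / (2 y1)
s = (3*3^2 + 4) / (2*3) mod 5 = 1
x3 = s^2 - 2 x1 mod 5 = 1^2 - 2*3 = 0
y3 = s (x1 - x3) - y1 mod 5 = 1 * (3 - 0) - 3 = 0

2P = (0, 0)


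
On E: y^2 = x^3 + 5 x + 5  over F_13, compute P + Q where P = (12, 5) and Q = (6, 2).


P != Q, so use the chord formula.
s = (y2 - y1) / (x2 - x1) = (10) / (7) mod 13 = 7
x3 = s^2 - x1 - x2 mod 13 = 7^2 - 12 - 6 = 5
y3 = s (x1 - x3) - y1 mod 13 = 7 * (12 - 5) - 5 = 5

P + Q = (5, 5)


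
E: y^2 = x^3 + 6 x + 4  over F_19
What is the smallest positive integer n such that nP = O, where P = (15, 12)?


Compute successive multiples of P until we hit O:
  1P = (15, 12)
  2P = (0, 17)
  3P = (2, 9)
  4P = (7, 3)
  5P = (14, 1)
  6P = (16, 15)
  7P = (16, 4)
  8P = (14, 18)
  ... (continuing to 13P)
  13P = O

ord(P) = 13


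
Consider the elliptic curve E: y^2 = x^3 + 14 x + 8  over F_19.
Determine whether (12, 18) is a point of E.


Check whether y^2 = x^3 + 14 x + 8 (mod 19) for (x, y) = (12, 18).
LHS: y^2 = 18^2 mod 19 = 1
RHS: x^3 + 14 x + 8 = 12^3 + 14*12 + 8 mod 19 = 4
LHS != RHS

No, not on the curve


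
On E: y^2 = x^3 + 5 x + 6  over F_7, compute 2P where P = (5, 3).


k = 2 = 10_2 (binary, LSB first: 01)
Double-and-add from P = (5, 3):
  bit 0 = 0: acc unchanged = O
  bit 1 = 1: acc = O + (6, 0) = (6, 0)

2P = (6, 0)


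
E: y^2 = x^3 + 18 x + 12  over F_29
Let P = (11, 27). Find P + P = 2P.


Doubling: s = (3 x1^2 + a) / (2 y1)
s = (3*11^2 + 18) / (2*27) mod 29 = 28
x3 = s^2 - 2 x1 mod 29 = 28^2 - 2*11 = 8
y3 = s (x1 - x3) - y1 mod 29 = 28 * (11 - 8) - 27 = 28

2P = (8, 28)


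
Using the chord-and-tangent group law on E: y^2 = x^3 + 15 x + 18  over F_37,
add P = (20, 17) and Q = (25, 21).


P != Q, so use the chord formula.
s = (y2 - y1) / (x2 - x1) = (4) / (5) mod 37 = 23
x3 = s^2 - x1 - x2 mod 37 = 23^2 - 20 - 25 = 3
y3 = s (x1 - x3) - y1 mod 37 = 23 * (20 - 3) - 17 = 4

P + Q = (3, 4)


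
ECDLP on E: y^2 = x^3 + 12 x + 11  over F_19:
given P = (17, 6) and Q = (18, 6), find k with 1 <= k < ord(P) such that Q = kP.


Enumerate multiples of P until we hit Q = (18, 6):
  1P = (17, 6)
  2P = (8, 12)
  3P = (5, 5)
  4P = (4, 3)
  5P = (3, 6)
  6P = (18, 13)
  7P = (14, 15)
  8P = (16, 10)
  9P = (2, 10)
  10P = (1, 10)
  11P = (7, 1)
  12P = (0, 12)
  13P = (11, 12)
  14P = (11, 7)
  15P = (0, 7)
  16P = (7, 18)
  17P = (1, 9)
  18P = (2, 9)
  19P = (16, 9)
  20P = (14, 4)
  21P = (18, 6)
Match found at i = 21.

k = 21


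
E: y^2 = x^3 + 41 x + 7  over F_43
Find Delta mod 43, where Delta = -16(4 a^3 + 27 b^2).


4 a^3 + 27 b^2 = 4*41^3 + 27*7^2 = 275684 + 1323 = 277007
Delta = -16 * (277007) = -4432112
Delta mod 43 = 27

Delta = 27 (mod 43)


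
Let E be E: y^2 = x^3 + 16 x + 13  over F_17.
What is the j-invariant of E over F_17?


Delta = -16(4 a^3 + 27 b^2) mod 17 = 3
-1728 * (4 a)^3 = -1728 * (4*16)^3 mod 17 = 7
j = 7 * 3^(-1) mod 17 = 8

j = 8 (mod 17)


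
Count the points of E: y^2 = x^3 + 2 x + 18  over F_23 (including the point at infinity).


For each x in F_23, count y with y^2 = x^3 + 2 x + 18 mod 23:
  x = 0: RHS = 18, y in [8, 15]  -> 2 point(s)
  x = 6: RHS = 16, y in [4, 19]  -> 2 point(s)
  x = 9: RHS = 6, y in [11, 12]  -> 2 point(s)
  x = 10: RHS = 3, y in [7, 16]  -> 2 point(s)
  x = 16: RHS = 6, y in [11, 12]  -> 2 point(s)
  x = 20: RHS = 8, y in [10, 13]  -> 2 point(s)
  x = 21: RHS = 6, y in [11, 12]  -> 2 point(s)
Affine points: 14. Add the point at infinity: total = 15.

#E(F_23) = 15


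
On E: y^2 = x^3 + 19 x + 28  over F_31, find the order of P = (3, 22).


Compute successive multiples of P until we hit O:
  1P = (3, 22)
  2P = (30, 16)
  3P = (8, 17)
  4P = (21, 27)
  5P = (11, 24)
  6P = (19, 5)
  7P = (18, 23)
  8P = (14, 0)
  ... (continuing to 16P)
  16P = O

ord(P) = 16


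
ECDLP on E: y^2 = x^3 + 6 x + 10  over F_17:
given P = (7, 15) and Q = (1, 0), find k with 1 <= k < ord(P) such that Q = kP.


Enumerate multiples of P until we hit Q = (1, 0):
  1P = (7, 15)
  2P = (3, 2)
  3P = (8, 3)
  4P = (10, 4)
  5P = (4, 8)
  6P = (2, 8)
  7P = (12, 12)
  8P = (14, 13)
  9P = (11, 8)
  10P = (1, 0)
Match found at i = 10.

k = 10


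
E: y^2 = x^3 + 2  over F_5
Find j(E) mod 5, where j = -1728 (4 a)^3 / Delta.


Delta = -16(4 a^3 + 27 b^2) mod 5 = 2
-1728 * (4 a)^3 = -1728 * (4*0)^3 mod 5 = 0
j = 0 * 2^(-1) mod 5 = 0

j = 0 (mod 5)


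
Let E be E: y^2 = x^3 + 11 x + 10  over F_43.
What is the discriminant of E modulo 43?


4 a^3 + 27 b^2 = 4*11^3 + 27*10^2 = 5324 + 2700 = 8024
Delta = -16 * (8024) = -128384
Delta mod 43 = 14

Delta = 14 (mod 43)


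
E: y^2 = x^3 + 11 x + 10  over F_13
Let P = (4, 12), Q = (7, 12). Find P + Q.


P != Q, so use the chord formula.
s = (y2 - y1) / (x2 - x1) = (0) / (3) mod 13 = 0
x3 = s^2 - x1 - x2 mod 13 = 0^2 - 4 - 7 = 2
y3 = s (x1 - x3) - y1 mod 13 = 0 * (4 - 2) - 12 = 1

P + Q = (2, 1)


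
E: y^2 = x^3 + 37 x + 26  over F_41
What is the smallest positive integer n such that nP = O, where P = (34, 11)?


Compute successive multiples of P until we hit O:
  1P = (34, 11)
  2P = (5, 34)
  3P = (35, 11)
  4P = (13, 30)
  5P = (3, 0)
  6P = (13, 11)
  7P = (35, 30)
  8P = (5, 7)
  ... (continuing to 10P)
  10P = O

ord(P) = 10


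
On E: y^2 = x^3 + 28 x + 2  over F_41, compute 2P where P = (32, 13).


Doubling: s = (3 x1^2 + a) / (2 y1)
s = (3*32^2 + 28) / (2*13) mod 41 = 12
x3 = s^2 - 2 x1 mod 41 = 12^2 - 2*32 = 39
y3 = s (x1 - x3) - y1 mod 41 = 12 * (32 - 39) - 13 = 26

2P = (39, 26)


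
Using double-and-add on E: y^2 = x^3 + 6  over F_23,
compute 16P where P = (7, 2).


k = 16 = 10000_2 (binary, LSB first: 00001)
Double-and-add from P = (7, 2):
  bit 0 = 0: acc unchanged = O
  bit 1 = 0: acc unchanged = O
  bit 2 = 0: acc unchanged = O
  bit 3 = 0: acc unchanged = O
  bit 4 = 1: acc = O + (0, 11) = (0, 11)

16P = (0, 11)


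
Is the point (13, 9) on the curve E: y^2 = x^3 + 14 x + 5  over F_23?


Check whether y^2 = x^3 + 14 x + 5 (mod 23) for (x, y) = (13, 9).
LHS: y^2 = 9^2 mod 23 = 12
RHS: x^3 + 14 x + 5 = 13^3 + 14*13 + 5 mod 23 = 15
LHS != RHS

No, not on the curve


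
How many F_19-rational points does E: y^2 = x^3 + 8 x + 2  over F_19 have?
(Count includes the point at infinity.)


For each x in F_19, count y with y^2 = x^3 + 8 x + 2 mod 19:
  x = 1: RHS = 11, y in [7, 12]  -> 2 point(s)
  x = 2: RHS = 7, y in [8, 11]  -> 2 point(s)
  x = 6: RHS = 0, y in [0]  -> 1 point(s)
  x = 9: RHS = 5, y in [9, 10]  -> 2 point(s)
  x = 13: RHS = 4, y in [2, 17]  -> 2 point(s)
  x = 15: RHS = 1, y in [1, 18]  -> 2 point(s)
  x = 17: RHS = 16, y in [4, 15]  -> 2 point(s)
Affine points: 13. Add the point at infinity: total = 14.

#E(F_19) = 14


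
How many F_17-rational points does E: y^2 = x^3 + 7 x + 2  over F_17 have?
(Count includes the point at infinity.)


For each x in F_17, count y with y^2 = x^3 + 7 x + 2 mod 17:
  x = 0: RHS = 2, y in [6, 11]  -> 2 point(s)
  x = 3: RHS = 16, y in [4, 13]  -> 2 point(s)
  x = 4: RHS = 9, y in [3, 14]  -> 2 point(s)
  x = 5: RHS = 9, y in [3, 14]  -> 2 point(s)
  x = 8: RHS = 9, y in [3, 14]  -> 2 point(s)
  x = 10: RHS = 1, y in [1, 16]  -> 2 point(s)
  x = 11: RHS = 16, y in [4, 13]  -> 2 point(s)
Affine points: 14. Add the point at infinity: total = 15.

#E(F_17) = 15


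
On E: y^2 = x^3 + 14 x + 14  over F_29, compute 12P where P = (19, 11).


k = 12 = 1100_2 (binary, LSB first: 0011)
Double-and-add from P = (19, 11):
  bit 0 = 0: acc unchanged = O
  bit 1 = 0: acc unchanged = O
  bit 2 = 1: acc = O + (7, 22) = (7, 22)
  bit 3 = 1: acc = (7, 22) + (24, 14) = (21, 17)

12P = (21, 17)


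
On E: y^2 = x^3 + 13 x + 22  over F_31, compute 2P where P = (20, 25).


Doubling: s = (3 x1^2 + a) / (2 y1)
s = (3*20^2 + 13) / (2*25) mod 31 = 10
x3 = s^2 - 2 x1 mod 31 = 10^2 - 2*20 = 29
y3 = s (x1 - x3) - y1 mod 31 = 10 * (20 - 29) - 25 = 9

2P = (29, 9)


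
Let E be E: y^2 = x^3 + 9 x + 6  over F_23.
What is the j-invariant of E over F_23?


Delta = -16(4 a^3 + 27 b^2) mod 23 = 7
-1728 * (4 a)^3 = -1728 * (4*9)^3 mod 23 = 10
j = 10 * 7^(-1) mod 23 = 8

j = 8 (mod 23)


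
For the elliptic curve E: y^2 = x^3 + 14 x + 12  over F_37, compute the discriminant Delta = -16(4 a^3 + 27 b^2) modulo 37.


4 a^3 + 27 b^2 = 4*14^3 + 27*12^2 = 10976 + 3888 = 14864
Delta = -16 * (14864) = -237824
Delta mod 37 = 12

Delta = 12 (mod 37)


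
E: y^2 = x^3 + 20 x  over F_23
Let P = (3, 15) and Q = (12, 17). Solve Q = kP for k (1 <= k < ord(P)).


Enumerate multiples of P until we hit Q = (12, 17):
  1P = (3, 15)
  2P = (2, 18)
  3P = (4, 11)
  4P = (9, 9)
  5P = (12, 17)
Match found at i = 5.

k = 5


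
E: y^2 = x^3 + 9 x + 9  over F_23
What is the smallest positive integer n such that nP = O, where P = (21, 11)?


Compute successive multiples of P until we hit O:
  1P = (21, 11)
  2P = (8, 15)
  3P = (19, 22)
  4P = (19, 1)
  5P = (8, 8)
  6P = (21, 12)
  7P = O

ord(P) = 7


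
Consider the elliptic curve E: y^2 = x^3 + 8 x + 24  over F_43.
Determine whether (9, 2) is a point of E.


Check whether y^2 = x^3 + 8 x + 24 (mod 43) for (x, y) = (9, 2).
LHS: y^2 = 2^2 mod 43 = 4
RHS: x^3 + 8 x + 24 = 9^3 + 8*9 + 24 mod 43 = 8
LHS != RHS

No, not on the curve


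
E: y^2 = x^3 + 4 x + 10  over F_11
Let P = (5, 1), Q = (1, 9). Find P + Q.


P != Q, so use the chord formula.
s = (y2 - y1) / (x2 - x1) = (8) / (7) mod 11 = 9
x3 = s^2 - x1 - x2 mod 11 = 9^2 - 5 - 1 = 9
y3 = s (x1 - x3) - y1 mod 11 = 9 * (5 - 9) - 1 = 7

P + Q = (9, 7)


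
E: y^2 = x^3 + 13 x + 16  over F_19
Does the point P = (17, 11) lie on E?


Check whether y^2 = x^3 + 13 x + 16 (mod 19) for (x, y) = (17, 11).
LHS: y^2 = 11^2 mod 19 = 7
RHS: x^3 + 13 x + 16 = 17^3 + 13*17 + 16 mod 19 = 1
LHS != RHS

No, not on the curve


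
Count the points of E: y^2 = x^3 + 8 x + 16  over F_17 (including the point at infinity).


For each x in F_17, count y with y^2 = x^3 + 8 x + 16 mod 17:
  x = 0: RHS = 16, y in [4, 13]  -> 2 point(s)
  x = 1: RHS = 8, y in [5, 12]  -> 2 point(s)
  x = 3: RHS = 16, y in [4, 13]  -> 2 point(s)
  x = 6: RHS = 8, y in [5, 12]  -> 2 point(s)
  x = 9: RHS = 1, y in [1, 16]  -> 2 point(s)
  x = 10: RHS = 8, y in [5, 12]  -> 2 point(s)
  x = 12: RHS = 4, y in [2, 15]  -> 2 point(s)
  x = 14: RHS = 16, y in [4, 13]  -> 2 point(s)
  x = 15: RHS = 9, y in [3, 14]  -> 2 point(s)
Affine points: 18. Add the point at infinity: total = 19.

#E(F_17) = 19


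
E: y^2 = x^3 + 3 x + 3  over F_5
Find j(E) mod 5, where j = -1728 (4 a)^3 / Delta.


Delta = -16(4 a^3 + 27 b^2) mod 5 = 4
-1728 * (4 a)^3 = -1728 * (4*3)^3 mod 5 = 1
j = 1 * 4^(-1) mod 5 = 4

j = 4 (mod 5)


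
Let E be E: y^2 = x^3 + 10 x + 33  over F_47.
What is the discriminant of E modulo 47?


4 a^3 + 27 b^2 = 4*10^3 + 27*33^2 = 4000 + 29403 = 33403
Delta = -16 * (33403) = -534448
Delta mod 47 = 36

Delta = 36 (mod 47)


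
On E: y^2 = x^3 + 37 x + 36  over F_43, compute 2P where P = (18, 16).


Doubling: s = (3 x1^2 + a) / (2 y1)
s = (3*18^2 + 37) / (2*16) mod 43 = 6
x3 = s^2 - 2 x1 mod 43 = 6^2 - 2*18 = 0
y3 = s (x1 - x3) - y1 mod 43 = 6 * (18 - 0) - 16 = 6

2P = (0, 6)


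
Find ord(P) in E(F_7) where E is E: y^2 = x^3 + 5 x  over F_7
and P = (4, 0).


Compute successive multiples of P until we hit O:
  1P = (4, 0)
  2P = O

ord(P) = 2


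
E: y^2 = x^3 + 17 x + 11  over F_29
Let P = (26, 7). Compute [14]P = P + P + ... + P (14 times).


k = 14 = 1110_2 (binary, LSB first: 0111)
Double-and-add from P = (26, 7):
  bit 0 = 0: acc unchanged = O
  bit 1 = 1: acc = O + (7, 3) = (7, 3)
  bit 2 = 1: acc = (7, 3) + (21, 1) = (17, 15)
  bit 3 = 1: acc = (17, 15) + (25, 16) = (21, 28)

14P = (21, 28)


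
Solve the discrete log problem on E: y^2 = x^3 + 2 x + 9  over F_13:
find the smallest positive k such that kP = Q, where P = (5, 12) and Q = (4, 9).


Enumerate multiples of P until we hit Q = (4, 9):
  1P = (5, 12)
  2P = (0, 10)
  3P = (4, 4)
  4P = (3, 4)
  5P = (8, 2)
  6P = (1, 5)
  7P = (6, 9)
  8P = (11, 6)
  9P = (11, 7)
  10P = (6, 4)
  11P = (1, 8)
  12P = (8, 11)
  13P = (3, 9)
  14P = (4, 9)
Match found at i = 14.

k = 14


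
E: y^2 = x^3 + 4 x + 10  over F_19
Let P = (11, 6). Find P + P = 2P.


Doubling: s = (3 x1^2 + a) / (2 y1)
s = (3*11^2 + 4) / (2*6) mod 19 = 10
x3 = s^2 - 2 x1 mod 19 = 10^2 - 2*11 = 2
y3 = s (x1 - x3) - y1 mod 19 = 10 * (11 - 2) - 6 = 8

2P = (2, 8)
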